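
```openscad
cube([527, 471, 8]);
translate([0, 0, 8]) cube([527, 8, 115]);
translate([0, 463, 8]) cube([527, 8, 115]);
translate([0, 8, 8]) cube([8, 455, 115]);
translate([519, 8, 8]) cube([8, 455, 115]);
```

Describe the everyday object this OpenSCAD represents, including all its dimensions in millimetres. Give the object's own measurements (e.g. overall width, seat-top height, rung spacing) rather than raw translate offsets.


An open-topped rectangular box: outside dimensions 527×471×123 mm, with a uniform wall and base thickness of 8 mm. The base is a full 527×471 slab on the floor; four walls sit on top of the base. The front and back walls (the −y and +y sides) span the full width; the two side walls fit between them.


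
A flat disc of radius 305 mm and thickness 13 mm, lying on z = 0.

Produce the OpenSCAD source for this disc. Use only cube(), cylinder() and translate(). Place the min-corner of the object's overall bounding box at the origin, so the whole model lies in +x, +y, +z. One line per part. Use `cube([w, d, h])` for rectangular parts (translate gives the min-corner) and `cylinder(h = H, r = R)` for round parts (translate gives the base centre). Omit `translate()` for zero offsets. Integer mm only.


translate([305, 305, 0]) cylinder(h = 13, r = 305);


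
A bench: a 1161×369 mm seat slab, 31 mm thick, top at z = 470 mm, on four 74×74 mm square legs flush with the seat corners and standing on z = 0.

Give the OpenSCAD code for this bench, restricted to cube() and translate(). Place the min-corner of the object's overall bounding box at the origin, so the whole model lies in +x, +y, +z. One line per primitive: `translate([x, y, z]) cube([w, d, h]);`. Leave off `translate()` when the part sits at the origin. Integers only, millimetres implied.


// leg_h = 470 − 31 = 439
translate([0, 0, 439]) cube([1161, 369, 31]);
cube([74, 74, 439]);
translate([0, 295, 0]) cube([74, 74, 439]);
translate([1087, 0, 0]) cube([74, 74, 439]);
translate([1087, 295, 0]) cube([74, 74, 439]);


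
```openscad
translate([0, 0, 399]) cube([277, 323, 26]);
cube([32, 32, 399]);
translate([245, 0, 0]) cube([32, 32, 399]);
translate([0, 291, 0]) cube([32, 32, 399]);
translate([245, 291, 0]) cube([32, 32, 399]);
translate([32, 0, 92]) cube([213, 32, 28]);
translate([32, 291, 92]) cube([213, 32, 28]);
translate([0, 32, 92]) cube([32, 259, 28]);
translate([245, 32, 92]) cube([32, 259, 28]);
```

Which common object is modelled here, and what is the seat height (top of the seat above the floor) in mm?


A stool. The seat height is 425 mm.

A 277×323×26 slab at z = 399 on four corner posts — a stool. The seat top is 399 + 26 = 425 mm.


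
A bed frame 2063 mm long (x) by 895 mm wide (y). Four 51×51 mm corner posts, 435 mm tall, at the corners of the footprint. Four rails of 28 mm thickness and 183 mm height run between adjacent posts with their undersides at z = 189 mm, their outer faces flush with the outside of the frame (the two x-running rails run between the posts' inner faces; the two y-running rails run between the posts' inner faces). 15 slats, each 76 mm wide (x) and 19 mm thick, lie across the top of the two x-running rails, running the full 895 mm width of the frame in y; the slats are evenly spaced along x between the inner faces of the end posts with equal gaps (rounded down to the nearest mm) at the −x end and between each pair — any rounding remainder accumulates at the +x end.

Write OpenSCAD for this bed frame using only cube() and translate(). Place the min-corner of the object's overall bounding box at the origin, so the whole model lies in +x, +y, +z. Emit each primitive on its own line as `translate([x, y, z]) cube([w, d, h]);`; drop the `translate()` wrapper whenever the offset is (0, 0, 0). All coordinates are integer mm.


// slat z = rail_z + rail_h = 189 + 183 = 372
// slat gap = ⌊(1961 − 15·76) / 16⌋ = 51
cube([51, 51, 435]);
translate([0, 844, 0]) cube([51, 51, 435]);
translate([2012, 0, 0]) cube([51, 51, 435]);
translate([2012, 844, 0]) cube([51, 51, 435]);
translate([51, 0, 189]) cube([1961, 28, 183]);
translate([51, 867, 189]) cube([1961, 28, 183]);
translate([0, 51, 189]) cube([28, 793, 183]);
translate([2035, 51, 189]) cube([28, 793, 183]);
translate([102, 0, 372]) cube([76, 895, 19]);
translate([229, 0, 372]) cube([76, 895, 19]);
translate([356, 0, 372]) cube([76, 895, 19]);
translate([483, 0, 372]) cube([76, 895, 19]);
translate([610, 0, 372]) cube([76, 895, 19]);
translate([737, 0, 372]) cube([76, 895, 19]);
translate([864, 0, 372]) cube([76, 895, 19]);
translate([991, 0, 372]) cube([76, 895, 19]);
translate([1118, 0, 372]) cube([76, 895, 19]);
translate([1245, 0, 372]) cube([76, 895, 19]);
translate([1372, 0, 372]) cube([76, 895, 19]);
translate([1499, 0, 372]) cube([76, 895, 19]);
translate([1626, 0, 372]) cube([76, 895, 19]);
translate([1753, 0, 372]) cube([76, 895, 19]);
translate([1880, 0, 372]) cube([76, 895, 19]);


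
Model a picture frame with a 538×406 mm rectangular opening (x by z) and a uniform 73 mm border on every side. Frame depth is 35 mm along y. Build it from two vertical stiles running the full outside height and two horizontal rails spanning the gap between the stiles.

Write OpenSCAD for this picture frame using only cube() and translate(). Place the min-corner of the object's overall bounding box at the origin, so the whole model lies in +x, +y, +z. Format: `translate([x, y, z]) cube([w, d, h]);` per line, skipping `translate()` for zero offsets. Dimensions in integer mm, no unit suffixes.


cube([73, 35, 552]);
translate([611, 0, 0]) cube([73, 35, 552]);
translate([73, 0, 0]) cube([538, 35, 73]);
translate([73, 0, 479]) cube([538, 35, 73]);


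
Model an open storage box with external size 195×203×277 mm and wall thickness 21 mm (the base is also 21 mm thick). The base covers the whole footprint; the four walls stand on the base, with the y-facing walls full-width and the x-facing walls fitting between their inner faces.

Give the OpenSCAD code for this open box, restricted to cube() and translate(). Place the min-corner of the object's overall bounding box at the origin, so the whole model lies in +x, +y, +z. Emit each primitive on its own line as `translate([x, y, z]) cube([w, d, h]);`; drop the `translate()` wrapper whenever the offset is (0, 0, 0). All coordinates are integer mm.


cube([195, 203, 21]);
translate([0, 0, 21]) cube([195, 21, 256]);
translate([0, 182, 21]) cube([195, 21, 256]);
translate([0, 21, 21]) cube([21, 161, 256]);
translate([174, 21, 21]) cube([21, 161, 256]);


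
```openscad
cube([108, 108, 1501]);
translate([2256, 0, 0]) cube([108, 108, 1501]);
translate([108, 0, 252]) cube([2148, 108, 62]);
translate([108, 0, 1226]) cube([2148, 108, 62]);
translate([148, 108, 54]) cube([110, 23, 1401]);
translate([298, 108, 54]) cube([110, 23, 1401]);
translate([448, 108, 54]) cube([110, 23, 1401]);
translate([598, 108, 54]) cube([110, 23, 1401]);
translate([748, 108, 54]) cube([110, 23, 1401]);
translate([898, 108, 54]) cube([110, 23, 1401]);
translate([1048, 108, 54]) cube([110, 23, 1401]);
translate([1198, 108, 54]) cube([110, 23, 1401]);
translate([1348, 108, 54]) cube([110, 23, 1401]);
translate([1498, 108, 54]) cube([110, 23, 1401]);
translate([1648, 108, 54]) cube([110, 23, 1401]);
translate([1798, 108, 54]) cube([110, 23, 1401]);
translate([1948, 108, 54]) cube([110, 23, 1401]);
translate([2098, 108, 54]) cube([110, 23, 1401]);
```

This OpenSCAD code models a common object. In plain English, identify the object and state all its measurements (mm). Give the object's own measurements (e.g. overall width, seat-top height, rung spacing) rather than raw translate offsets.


A fence section. Two 108×108 mm posts, 1501 mm tall, stand on the floor with a clear span of 2148 mm between their inner faces. Two horizontal rails of 108×62 mm section span the gap between the posts with their undersides at z = 252 mm and z = 1226 mm, flush with the posts' −y face. 14 pickets, each 110 mm wide, 23 mm thick and 1401 mm tall, are fixed to the +y face of the rails with their bottoms at z = 54 mm, spaced across the span with a 40 mm gap after the −x post and between neighbouring pickets, with 48 mm left before the +x post.


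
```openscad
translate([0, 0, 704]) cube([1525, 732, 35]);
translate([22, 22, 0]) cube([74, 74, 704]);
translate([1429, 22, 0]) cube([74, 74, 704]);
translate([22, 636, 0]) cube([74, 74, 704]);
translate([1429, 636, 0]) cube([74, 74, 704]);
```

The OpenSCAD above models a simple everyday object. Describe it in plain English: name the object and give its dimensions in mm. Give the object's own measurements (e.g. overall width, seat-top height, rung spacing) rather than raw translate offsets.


A table: top 1525 mm (x) × 732 mm (y), 35 mm thick, upper face at z = 739 mm, on four 74×74 mm square legs, each inset 22 mm from the nearest pair of top edges from z = 0 to the bottom of the top.


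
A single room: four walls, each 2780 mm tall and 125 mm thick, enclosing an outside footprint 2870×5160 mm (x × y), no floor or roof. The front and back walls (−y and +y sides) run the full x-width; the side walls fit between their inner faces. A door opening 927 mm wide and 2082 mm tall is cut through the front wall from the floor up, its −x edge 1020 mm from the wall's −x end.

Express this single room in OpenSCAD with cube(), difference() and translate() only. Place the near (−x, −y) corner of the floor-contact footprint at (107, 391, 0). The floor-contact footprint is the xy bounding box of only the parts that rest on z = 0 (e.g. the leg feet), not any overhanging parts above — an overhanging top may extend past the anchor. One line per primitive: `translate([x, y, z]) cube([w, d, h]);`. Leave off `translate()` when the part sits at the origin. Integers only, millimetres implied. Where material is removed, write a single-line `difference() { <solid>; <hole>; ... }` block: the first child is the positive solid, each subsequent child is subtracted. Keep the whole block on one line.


difference() { translate([107, 391, 0]) cube([2870, 125, 2780]); translate([1127, 391, 0]) cube([927, 125, 2082]); }
translate([107, 5426, 0]) cube([2870, 125, 2780]);
translate([107, 516, 0]) cube([125, 4910, 2780]);
translate([2852, 516, 0]) cube([125, 4910, 2780]);


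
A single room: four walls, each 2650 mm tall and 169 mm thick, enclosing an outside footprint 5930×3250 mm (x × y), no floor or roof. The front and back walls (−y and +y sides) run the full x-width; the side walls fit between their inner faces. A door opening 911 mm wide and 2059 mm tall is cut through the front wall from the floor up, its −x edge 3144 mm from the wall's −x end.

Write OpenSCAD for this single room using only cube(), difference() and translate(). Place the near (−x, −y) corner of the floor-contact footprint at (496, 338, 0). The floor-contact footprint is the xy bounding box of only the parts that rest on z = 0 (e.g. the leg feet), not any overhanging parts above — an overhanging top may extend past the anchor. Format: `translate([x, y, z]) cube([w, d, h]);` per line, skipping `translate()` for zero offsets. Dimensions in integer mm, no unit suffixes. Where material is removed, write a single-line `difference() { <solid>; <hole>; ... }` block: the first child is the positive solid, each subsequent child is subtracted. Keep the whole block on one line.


difference() { translate([496, 338, 0]) cube([5930, 169, 2650]); translate([3640, 338, 0]) cube([911, 169, 2059]); }
translate([496, 3419, 0]) cube([5930, 169, 2650]);
translate([496, 507, 0]) cube([169, 2912, 2650]);
translate([6257, 507, 0]) cube([169, 2912, 2650]);


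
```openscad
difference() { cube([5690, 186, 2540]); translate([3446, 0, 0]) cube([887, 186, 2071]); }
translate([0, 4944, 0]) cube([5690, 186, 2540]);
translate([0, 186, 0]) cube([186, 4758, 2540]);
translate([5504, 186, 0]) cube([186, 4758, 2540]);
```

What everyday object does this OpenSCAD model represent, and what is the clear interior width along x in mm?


A single room. The interior width is 5318 mm.

Four walls enclosing a rectangle with a door in the front wall — a room. Outside width 5690 minus two 186 mm walls gives 5318 mm.


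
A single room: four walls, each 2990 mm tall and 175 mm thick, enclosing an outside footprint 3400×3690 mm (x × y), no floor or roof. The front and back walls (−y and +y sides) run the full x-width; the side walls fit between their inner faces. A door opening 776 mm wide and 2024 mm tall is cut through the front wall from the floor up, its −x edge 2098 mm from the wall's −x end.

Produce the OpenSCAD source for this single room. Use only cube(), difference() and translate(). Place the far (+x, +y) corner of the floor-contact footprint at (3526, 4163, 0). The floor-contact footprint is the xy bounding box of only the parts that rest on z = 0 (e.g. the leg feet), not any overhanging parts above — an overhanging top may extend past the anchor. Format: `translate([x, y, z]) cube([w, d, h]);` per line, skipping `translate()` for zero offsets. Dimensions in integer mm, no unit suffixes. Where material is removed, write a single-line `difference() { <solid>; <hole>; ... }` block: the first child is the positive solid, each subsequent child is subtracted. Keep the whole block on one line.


difference() { translate([126, 473, 0]) cube([3400, 175, 2990]); translate([2224, 473, 0]) cube([776, 175, 2024]); }
translate([126, 3988, 0]) cube([3400, 175, 2990]);
translate([126, 648, 0]) cube([175, 3340, 2990]);
translate([3351, 648, 0]) cube([175, 3340, 2990]);


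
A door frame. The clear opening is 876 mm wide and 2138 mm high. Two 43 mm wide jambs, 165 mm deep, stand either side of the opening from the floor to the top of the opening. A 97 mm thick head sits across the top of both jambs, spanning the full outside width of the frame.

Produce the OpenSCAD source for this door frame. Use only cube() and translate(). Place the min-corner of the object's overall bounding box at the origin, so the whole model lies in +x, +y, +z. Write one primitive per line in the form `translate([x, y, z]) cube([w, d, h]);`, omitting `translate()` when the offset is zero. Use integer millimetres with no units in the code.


cube([43, 165, 2138]);
translate([919, 0, 0]) cube([43, 165, 2138]);
translate([0, 0, 2138]) cube([962, 165, 97]);


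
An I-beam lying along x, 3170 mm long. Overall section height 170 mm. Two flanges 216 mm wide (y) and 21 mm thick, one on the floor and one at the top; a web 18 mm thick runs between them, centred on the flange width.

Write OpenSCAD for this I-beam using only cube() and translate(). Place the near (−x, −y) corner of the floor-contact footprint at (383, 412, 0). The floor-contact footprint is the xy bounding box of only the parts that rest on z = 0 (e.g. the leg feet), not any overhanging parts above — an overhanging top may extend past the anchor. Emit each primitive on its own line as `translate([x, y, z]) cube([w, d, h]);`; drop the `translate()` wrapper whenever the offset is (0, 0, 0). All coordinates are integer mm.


translate([383, 412, 0]) cube([3170, 216, 21]);
translate([383, 511, 21]) cube([3170, 18, 128]);
translate([383, 412, 149]) cube([3170, 216, 21]);


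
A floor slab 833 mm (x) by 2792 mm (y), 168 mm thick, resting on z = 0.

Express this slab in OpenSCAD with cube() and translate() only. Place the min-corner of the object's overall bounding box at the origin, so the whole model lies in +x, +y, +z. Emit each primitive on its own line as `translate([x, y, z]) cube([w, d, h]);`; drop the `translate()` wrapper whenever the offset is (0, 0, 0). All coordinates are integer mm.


cube([833, 2792, 168]);


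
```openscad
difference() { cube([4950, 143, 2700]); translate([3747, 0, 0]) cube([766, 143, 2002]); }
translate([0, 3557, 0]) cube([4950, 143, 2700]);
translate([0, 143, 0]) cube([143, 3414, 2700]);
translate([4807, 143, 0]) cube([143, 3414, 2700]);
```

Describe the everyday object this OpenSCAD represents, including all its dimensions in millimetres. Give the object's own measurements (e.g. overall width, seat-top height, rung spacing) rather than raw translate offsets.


A single room: four walls, each 2700 mm tall and 143 mm thick, enclosing an outside footprint 4950×3700 mm (x × y), no floor or roof. The front and back walls (−y and +y sides) run the full x-width; the side walls fit between their inner faces. A door opening 766 mm wide and 2002 mm tall is cut through the front wall from the floor up, its −x edge 3747 mm from the wall's −x end.


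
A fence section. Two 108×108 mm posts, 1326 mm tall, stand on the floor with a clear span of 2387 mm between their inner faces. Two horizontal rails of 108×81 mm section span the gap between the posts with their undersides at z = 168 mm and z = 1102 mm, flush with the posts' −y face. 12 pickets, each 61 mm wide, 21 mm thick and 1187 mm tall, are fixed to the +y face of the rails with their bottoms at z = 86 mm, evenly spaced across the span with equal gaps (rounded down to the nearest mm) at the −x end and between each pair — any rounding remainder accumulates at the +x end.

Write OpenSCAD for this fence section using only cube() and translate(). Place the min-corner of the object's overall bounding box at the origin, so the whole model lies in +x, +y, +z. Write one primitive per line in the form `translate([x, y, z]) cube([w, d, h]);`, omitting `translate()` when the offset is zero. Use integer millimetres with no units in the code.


cube([108, 108, 1326]);
translate([2495, 0, 0]) cube([108, 108, 1326]);
translate([108, 0, 168]) cube([2387, 108, 81]);
translate([108, 0, 1102]) cube([2387, 108, 81]);
translate([235, 108, 86]) cube([61, 21, 1187]);
translate([423, 108, 86]) cube([61, 21, 1187]);
translate([611, 108, 86]) cube([61, 21, 1187]);
translate([799, 108, 86]) cube([61, 21, 1187]);
translate([987, 108, 86]) cube([61, 21, 1187]);
translate([1175, 108, 86]) cube([61, 21, 1187]);
translate([1363, 108, 86]) cube([61, 21, 1187]);
translate([1551, 108, 86]) cube([61, 21, 1187]);
translate([1739, 108, 86]) cube([61, 21, 1187]);
translate([1927, 108, 86]) cube([61, 21, 1187]);
translate([2115, 108, 86]) cube([61, 21, 1187]);
translate([2303, 108, 86]) cube([61, 21, 1187]);


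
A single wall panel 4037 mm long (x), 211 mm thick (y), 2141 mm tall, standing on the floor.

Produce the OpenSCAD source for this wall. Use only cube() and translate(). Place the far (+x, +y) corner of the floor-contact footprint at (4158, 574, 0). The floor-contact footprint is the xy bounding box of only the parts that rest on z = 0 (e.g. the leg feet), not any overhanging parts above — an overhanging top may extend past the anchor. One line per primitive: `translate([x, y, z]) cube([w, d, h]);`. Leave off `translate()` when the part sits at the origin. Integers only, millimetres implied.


translate([121, 363, 0]) cube([4037, 211, 2141]);


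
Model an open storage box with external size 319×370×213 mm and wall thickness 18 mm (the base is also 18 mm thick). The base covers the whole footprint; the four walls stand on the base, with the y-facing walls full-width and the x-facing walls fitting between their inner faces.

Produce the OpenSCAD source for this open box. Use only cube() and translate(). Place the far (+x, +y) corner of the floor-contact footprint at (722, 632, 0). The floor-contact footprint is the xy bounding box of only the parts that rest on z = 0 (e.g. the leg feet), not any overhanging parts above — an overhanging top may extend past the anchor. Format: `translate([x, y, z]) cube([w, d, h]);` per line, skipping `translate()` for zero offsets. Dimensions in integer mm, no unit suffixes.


translate([403, 262, 0]) cube([319, 370, 18]);
translate([403, 262, 18]) cube([319, 18, 195]);
translate([403, 614, 18]) cube([319, 18, 195]);
translate([403, 280, 18]) cube([18, 334, 195]);
translate([704, 280, 18]) cube([18, 334, 195]);


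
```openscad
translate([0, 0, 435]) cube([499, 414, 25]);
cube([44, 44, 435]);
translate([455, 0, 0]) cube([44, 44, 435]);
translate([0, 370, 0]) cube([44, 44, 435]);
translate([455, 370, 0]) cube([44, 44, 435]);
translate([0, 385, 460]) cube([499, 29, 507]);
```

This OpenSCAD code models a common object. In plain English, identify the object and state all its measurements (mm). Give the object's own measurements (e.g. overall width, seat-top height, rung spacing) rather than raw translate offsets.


A chair. The seat is a 499×414×25 mm slab with its top at z = 460 mm, on four 44×44 mm corner legs (flush with the seat edges, standing on z = 0). A flat backrest 29 mm thick, 507 mm tall, spans the full seat width and rises from the seat top along its +y edge, rear face flush with the rear of the seat.


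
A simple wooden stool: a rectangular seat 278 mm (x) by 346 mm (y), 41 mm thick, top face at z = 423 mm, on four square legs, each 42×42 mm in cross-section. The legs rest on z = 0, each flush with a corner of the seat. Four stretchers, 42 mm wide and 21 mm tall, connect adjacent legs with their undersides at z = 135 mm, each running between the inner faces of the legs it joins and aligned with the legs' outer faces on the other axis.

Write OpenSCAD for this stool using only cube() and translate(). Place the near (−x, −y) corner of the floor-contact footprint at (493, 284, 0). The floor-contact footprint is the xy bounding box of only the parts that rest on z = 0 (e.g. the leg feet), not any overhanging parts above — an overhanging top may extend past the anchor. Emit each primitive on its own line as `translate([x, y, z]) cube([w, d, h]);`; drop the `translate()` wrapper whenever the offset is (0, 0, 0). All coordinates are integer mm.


translate([493, 284, 382]) cube([278, 346, 41]);
translate([493, 284, 0]) cube([42, 42, 382]);
translate([729, 284, 0]) cube([42, 42, 382]);
translate([493, 588, 0]) cube([42, 42, 382]);
translate([729, 588, 0]) cube([42, 42, 382]);
translate([535, 284, 135]) cube([194, 42, 21]);
translate([535, 588, 135]) cube([194, 42, 21]);
translate([493, 326, 135]) cube([42, 262, 21]);
translate([729, 326, 135]) cube([42, 262, 21]);


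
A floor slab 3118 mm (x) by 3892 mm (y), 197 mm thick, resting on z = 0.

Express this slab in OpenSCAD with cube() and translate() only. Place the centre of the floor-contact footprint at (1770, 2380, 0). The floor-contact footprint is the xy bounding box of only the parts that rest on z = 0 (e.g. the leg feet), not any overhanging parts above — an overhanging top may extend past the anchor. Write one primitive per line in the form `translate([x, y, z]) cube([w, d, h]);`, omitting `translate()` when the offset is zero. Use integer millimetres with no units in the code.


translate([211, 434, 0]) cube([3118, 3892, 197]);


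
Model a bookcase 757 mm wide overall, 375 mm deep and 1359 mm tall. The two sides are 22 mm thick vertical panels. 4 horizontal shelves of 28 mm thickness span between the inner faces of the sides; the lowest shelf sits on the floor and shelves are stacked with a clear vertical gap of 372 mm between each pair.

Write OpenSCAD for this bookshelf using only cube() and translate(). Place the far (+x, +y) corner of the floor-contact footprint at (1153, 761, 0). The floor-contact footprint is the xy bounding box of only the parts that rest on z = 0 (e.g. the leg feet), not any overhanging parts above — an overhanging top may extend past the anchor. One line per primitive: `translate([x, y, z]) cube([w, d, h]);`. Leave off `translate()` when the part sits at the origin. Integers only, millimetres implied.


translate([396, 386, 0]) cube([22, 375, 1359]);
translate([1131, 386, 0]) cube([22, 375, 1359]);
translate([418, 386, 0]) cube([713, 375, 28]);
translate([418, 386, 400]) cube([713, 375, 28]);
translate([418, 386, 800]) cube([713, 375, 28]);
translate([418, 386, 1200]) cube([713, 375, 28]);


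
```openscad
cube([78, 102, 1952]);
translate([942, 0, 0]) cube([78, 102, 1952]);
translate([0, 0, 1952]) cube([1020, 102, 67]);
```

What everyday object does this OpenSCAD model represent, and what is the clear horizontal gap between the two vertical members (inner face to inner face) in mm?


A door frame. The clear opening width is 864 mm.

Two 1952 mm tall posts with a header on top — a door frame. The left jamb is 78 mm wide at x = 0; the right jamb starts at x = 942. The clear opening is 942 − 78 = 864 mm.


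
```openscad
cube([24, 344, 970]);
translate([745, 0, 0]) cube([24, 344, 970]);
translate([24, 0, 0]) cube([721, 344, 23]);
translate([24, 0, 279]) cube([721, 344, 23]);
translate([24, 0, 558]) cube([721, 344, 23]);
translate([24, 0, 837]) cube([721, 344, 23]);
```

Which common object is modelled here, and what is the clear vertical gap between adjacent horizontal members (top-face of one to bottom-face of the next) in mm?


A bookshelf. The clear shelf gap is 256 mm.

Two tall side panels with 4 horizontal boards between them — a bookshelf. The first two shelf undersides are at z = 0 and z = 279; with shelf thickness 23, the clear gap is 279 − 0 − 23 = 256 mm.


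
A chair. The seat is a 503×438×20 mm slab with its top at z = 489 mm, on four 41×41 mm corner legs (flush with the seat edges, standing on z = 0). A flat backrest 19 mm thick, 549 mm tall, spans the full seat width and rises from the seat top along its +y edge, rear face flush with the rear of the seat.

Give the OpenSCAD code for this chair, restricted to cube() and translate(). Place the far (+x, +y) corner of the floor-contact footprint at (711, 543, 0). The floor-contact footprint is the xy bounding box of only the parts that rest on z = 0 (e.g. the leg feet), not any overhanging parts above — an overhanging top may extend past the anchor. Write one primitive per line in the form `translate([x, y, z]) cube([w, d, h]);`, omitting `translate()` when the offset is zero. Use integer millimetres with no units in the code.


translate([208, 105, 469]) cube([503, 438, 20]);
translate([208, 105, 0]) cube([41, 41, 469]);
translate([670, 105, 0]) cube([41, 41, 469]);
translate([208, 502, 0]) cube([41, 41, 469]);
translate([670, 502, 0]) cube([41, 41, 469]);
translate([208, 524, 489]) cube([503, 19, 549]);


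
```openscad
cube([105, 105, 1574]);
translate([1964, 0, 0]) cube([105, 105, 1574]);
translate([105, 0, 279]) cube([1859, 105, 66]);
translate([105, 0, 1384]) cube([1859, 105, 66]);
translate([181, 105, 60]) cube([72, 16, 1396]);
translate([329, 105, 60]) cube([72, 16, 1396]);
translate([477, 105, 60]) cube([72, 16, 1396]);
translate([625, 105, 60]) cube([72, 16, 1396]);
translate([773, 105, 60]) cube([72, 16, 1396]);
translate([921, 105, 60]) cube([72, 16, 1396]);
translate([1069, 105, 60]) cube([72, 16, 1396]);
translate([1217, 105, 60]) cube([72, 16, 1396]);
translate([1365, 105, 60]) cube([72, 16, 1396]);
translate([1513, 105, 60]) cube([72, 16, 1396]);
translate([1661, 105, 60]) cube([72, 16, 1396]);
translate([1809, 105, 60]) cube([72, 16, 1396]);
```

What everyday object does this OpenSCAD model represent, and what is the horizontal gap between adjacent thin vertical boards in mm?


A fence section. The picket gap is 76 mm.

Two posts, two rails, 12 pickets — a fence section. Span 1859 mm holds 12 pickets of 72 mm with 13 equal gaps: ⌊(1859 − 12·72) / 13⌋ = 76 mm.


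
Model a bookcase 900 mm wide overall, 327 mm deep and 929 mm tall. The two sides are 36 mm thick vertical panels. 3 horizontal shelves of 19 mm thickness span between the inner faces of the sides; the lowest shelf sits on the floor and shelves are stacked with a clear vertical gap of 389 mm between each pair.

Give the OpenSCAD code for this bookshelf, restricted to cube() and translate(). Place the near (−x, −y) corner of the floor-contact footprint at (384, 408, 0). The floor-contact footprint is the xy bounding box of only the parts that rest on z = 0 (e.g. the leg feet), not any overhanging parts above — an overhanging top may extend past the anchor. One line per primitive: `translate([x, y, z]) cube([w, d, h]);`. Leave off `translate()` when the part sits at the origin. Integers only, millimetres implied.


translate([384, 408, 0]) cube([36, 327, 929]);
translate([1248, 408, 0]) cube([36, 327, 929]);
translate([420, 408, 0]) cube([828, 327, 19]);
translate([420, 408, 408]) cube([828, 327, 19]);
translate([420, 408, 816]) cube([828, 327, 19]);


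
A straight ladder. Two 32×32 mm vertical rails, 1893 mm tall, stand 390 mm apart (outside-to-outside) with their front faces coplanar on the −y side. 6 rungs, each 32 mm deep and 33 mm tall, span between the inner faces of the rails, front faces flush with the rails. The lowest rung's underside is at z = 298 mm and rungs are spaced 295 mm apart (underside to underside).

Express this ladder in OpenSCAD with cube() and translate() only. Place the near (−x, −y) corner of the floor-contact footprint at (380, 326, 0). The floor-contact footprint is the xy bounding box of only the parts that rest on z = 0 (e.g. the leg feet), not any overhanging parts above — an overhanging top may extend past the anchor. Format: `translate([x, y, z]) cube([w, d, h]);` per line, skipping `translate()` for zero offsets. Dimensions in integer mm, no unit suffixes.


translate([380, 326, 0]) cube([32, 32, 1893]);
translate([738, 326, 0]) cube([32, 32, 1893]);
translate([412, 326, 298]) cube([326, 32, 33]);
translate([412, 326, 593]) cube([326, 32, 33]);
translate([412, 326, 888]) cube([326, 32, 33]);
translate([412, 326, 1183]) cube([326, 32, 33]);
translate([412, 326, 1478]) cube([326, 32, 33]);
translate([412, 326, 1773]) cube([326, 32, 33]);


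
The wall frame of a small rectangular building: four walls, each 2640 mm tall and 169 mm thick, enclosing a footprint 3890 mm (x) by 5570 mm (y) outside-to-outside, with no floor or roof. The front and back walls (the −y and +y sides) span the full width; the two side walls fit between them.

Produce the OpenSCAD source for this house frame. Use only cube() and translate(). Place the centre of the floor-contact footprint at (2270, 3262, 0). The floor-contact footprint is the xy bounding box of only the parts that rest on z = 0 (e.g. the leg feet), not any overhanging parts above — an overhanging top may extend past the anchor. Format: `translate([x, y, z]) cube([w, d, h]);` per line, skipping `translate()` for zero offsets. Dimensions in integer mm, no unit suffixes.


translate([325, 477, 0]) cube([3890, 169, 2640]);
translate([325, 5878, 0]) cube([3890, 169, 2640]);
translate([325, 646, 0]) cube([169, 5232, 2640]);
translate([4046, 646, 0]) cube([169, 5232, 2640]);


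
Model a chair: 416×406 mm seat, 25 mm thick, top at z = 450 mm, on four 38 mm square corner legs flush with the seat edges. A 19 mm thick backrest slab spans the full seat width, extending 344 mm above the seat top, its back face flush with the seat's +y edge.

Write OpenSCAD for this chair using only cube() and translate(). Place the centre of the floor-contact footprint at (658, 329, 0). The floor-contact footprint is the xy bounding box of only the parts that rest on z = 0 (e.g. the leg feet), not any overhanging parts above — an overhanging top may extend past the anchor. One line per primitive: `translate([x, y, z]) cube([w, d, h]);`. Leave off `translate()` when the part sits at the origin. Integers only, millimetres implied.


translate([450, 126, 425]) cube([416, 406, 25]);
translate([450, 126, 0]) cube([38, 38, 425]);
translate([828, 126, 0]) cube([38, 38, 425]);
translate([450, 494, 0]) cube([38, 38, 425]);
translate([828, 494, 0]) cube([38, 38, 425]);
translate([450, 513, 450]) cube([416, 19, 344]);


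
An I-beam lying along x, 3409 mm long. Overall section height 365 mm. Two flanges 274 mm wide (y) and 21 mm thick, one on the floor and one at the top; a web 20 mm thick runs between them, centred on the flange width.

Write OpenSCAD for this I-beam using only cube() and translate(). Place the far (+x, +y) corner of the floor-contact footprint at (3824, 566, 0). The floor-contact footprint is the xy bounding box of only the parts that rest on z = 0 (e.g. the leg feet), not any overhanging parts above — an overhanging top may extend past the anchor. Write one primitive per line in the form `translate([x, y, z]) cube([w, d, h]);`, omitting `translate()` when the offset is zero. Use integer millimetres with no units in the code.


translate([415, 292, 0]) cube([3409, 274, 21]);
translate([415, 419, 21]) cube([3409, 20, 323]);
translate([415, 292, 344]) cube([3409, 274, 21]);


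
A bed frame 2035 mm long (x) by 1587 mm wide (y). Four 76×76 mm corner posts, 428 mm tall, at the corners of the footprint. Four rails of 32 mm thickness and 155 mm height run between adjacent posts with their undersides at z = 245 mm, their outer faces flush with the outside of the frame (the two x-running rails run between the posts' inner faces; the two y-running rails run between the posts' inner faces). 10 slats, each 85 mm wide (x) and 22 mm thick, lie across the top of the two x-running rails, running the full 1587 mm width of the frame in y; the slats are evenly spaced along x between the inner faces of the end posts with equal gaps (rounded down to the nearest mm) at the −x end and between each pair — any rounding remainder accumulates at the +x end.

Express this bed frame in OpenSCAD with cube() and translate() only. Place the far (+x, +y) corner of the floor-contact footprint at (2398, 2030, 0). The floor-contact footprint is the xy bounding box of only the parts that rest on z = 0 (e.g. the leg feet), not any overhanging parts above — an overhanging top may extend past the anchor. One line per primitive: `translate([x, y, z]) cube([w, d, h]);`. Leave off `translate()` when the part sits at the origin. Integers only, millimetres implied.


translate([363, 443, 0]) cube([76, 76, 428]);
translate([363, 1954, 0]) cube([76, 76, 428]);
translate([2322, 443, 0]) cube([76, 76, 428]);
translate([2322, 1954, 0]) cube([76, 76, 428]);
translate([439, 443, 245]) cube([1883, 32, 155]);
translate([439, 1998, 245]) cube([1883, 32, 155]);
translate([363, 519, 245]) cube([32, 1435, 155]);
translate([2366, 519, 245]) cube([32, 1435, 155]);
translate([532, 443, 400]) cube([85, 1587, 22]);
translate([710, 443, 400]) cube([85, 1587, 22]);
translate([888, 443, 400]) cube([85, 1587, 22]);
translate([1066, 443, 400]) cube([85, 1587, 22]);
translate([1244, 443, 400]) cube([85, 1587, 22]);
translate([1422, 443, 400]) cube([85, 1587, 22]);
translate([1600, 443, 400]) cube([85, 1587, 22]);
translate([1778, 443, 400]) cube([85, 1587, 22]);
translate([1956, 443, 400]) cube([85, 1587, 22]);
translate([2134, 443, 400]) cube([85, 1587, 22]);


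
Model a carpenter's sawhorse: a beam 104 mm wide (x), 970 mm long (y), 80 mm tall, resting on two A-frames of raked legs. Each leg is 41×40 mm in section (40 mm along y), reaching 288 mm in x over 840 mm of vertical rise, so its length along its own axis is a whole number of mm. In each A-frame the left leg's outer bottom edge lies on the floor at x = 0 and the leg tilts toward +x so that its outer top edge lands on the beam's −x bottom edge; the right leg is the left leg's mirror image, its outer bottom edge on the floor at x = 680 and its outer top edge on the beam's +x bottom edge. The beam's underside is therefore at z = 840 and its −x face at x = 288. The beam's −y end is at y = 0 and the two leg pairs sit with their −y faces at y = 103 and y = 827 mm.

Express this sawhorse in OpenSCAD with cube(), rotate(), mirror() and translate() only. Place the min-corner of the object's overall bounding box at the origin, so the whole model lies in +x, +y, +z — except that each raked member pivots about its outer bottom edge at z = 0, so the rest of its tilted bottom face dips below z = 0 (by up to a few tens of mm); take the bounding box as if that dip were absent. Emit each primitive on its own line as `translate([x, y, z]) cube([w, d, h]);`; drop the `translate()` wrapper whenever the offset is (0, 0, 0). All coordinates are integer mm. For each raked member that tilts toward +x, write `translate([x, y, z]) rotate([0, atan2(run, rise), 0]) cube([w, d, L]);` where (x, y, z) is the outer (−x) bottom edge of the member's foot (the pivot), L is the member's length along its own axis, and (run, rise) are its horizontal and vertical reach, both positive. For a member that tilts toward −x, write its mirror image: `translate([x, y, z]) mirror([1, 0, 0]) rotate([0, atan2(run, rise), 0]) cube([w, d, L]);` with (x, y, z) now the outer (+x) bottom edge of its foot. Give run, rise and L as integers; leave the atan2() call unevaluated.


translate([288, 0, 840]) cube([104, 970, 80]);
translate([0, 103, 0]) rotate([0, atan2(288, 840), 0]) cube([41, 40, 888]);
translate([680, 103, 0]) mirror([1, 0, 0]) rotate([0, atan2(288, 840), 0]) cube([41, 40, 888]);
translate([0, 827, 0]) rotate([0, atan2(288, 840), 0]) cube([41, 40, 888]);
translate([680, 827, 0]) mirror([1, 0, 0]) rotate([0, atan2(288, 840), 0]) cube([41, 40, 888]);


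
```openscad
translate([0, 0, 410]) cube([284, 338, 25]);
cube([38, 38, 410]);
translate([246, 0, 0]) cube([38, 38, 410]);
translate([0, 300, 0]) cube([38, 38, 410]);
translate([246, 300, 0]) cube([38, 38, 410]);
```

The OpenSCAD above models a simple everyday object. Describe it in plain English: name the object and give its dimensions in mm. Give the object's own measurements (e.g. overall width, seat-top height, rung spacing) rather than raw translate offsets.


A four-legged stool. The seat is a 284×338×25 mm slab whose top surface is at z = 435 mm; four square legs, each 38×38 mm in cross-section, run from the floor (z = 0) to the underside of the seat, each flush with a corner of the seat.


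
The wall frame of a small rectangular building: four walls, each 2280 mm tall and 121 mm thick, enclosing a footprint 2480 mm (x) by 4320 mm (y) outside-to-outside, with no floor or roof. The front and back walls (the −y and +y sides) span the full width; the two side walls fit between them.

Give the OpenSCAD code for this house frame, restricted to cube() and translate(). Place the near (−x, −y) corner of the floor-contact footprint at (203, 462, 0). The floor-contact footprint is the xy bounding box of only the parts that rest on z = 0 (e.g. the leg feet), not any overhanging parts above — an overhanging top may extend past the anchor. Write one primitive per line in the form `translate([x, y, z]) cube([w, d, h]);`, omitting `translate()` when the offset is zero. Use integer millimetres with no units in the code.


translate([203, 462, 0]) cube([2480, 121, 2280]);
translate([203, 4661, 0]) cube([2480, 121, 2280]);
translate([203, 583, 0]) cube([121, 4078, 2280]);
translate([2562, 583, 0]) cube([121, 4078, 2280]);


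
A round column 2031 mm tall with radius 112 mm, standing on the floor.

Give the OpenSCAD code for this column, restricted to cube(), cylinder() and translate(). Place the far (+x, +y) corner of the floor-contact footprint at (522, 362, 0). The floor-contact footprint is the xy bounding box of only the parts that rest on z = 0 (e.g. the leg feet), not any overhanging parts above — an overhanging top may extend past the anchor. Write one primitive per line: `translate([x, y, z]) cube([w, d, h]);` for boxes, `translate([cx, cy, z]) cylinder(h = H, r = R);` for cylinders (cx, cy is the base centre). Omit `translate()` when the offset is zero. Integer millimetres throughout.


translate([410, 250, 0]) cylinder(h = 2031, r = 112);


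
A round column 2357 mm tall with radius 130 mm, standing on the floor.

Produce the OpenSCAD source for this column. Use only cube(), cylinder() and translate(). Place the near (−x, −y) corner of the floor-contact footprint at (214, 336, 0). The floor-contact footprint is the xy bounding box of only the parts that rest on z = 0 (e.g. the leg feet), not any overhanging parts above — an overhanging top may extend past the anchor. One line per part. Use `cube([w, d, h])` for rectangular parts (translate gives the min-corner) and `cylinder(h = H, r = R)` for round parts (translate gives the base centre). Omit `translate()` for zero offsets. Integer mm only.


translate([344, 466, 0]) cylinder(h = 2357, r = 130);
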